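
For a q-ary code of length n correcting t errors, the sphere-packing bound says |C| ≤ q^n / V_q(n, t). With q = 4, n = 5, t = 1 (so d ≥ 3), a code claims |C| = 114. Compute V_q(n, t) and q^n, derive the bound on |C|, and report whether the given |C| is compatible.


V_q(n, t) = 16, q^n = 1024, Hamming bound = 64, |C| = 114 > bound (violated).

Step 1: Compute V_q(n, t) = Σ_{j=0}^1 C(n, j) (q−1)^j.
  j = 0: C(5,0)·(3)^0 = 1·1 = 1.
  j = 1: C(5,1)·(3)^1 = 5·3 = 15.
  V_q(n, t) = 1 + 15 = 16.
Step 2: q^n = 4^5 = 1024.
Step 3: Hamming bound ⌊q^n / V_q(n,t)⌋ = ⌊1024/16⌋ = 64.
Step 4: Compare |C| = 114 to 64: violated.
The claimed |C| lies above the Hamming bound, so no 4-ary code of length 5 with d ≥ 3 can have 114 codewords.


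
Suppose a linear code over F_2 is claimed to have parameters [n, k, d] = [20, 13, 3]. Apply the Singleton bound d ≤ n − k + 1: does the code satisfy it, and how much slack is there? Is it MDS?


Singleton RHS = n − k + 1 = 8, slack = 5, bound satisfied, not MDS.

Singleton bound: d ≤ n − k + 1.
Here n = 20, k = 13, so n − k + 1 = 8.
Given d = 3, check d ≤ 8: YES.
Slack = (n − k + 1) − d = 5.
The code is NOT MDS (slack = 5 > 0).
Description: the claimed parameters are [20, 13, 3]_2; such a code would be non-MDS.


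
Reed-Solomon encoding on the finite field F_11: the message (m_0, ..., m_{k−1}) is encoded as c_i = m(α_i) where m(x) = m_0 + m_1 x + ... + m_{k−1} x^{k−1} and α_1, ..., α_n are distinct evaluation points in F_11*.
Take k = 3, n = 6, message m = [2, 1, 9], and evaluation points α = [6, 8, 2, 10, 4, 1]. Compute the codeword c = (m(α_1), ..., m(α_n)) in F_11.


c = [2, 3, 7, 10, 7, 1]

Message polynomial: m(x) = 2 + 1·x + 9·x^2 (mod 11).
For each evaluation point α_i, compute m(α_i) mod 11:
  α_1 = 6: Horner steps 9 → 0 → 2, so m(6) = 2.
  α_2 = 8: Horner steps 9 → 7 → 3, so m(8) = 3.
  α_3 = 2: Horner steps 9 → 8 → 7, so m(2) = 7.
  α_4 = 10: Horner steps 9 → 3 → 10, so m(10) = 10.
  α_5 = 4: Horner steps 9 → 4 → 7, so m(4) = 7.
  α_6 = 1: Horner steps 9 → 10 → 1, so m(1) = 1.
Codeword c = [2, 3, 7, 10, 7, 1] ∈ F_11^6.


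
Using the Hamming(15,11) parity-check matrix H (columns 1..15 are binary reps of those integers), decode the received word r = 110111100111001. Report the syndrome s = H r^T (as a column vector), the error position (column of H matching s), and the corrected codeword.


s = (0, 0, 0, 1)^T, error position = 1, corrected codeword c = 010111100111001

Compute s = H r^T mod 2 one row at a time:
  s_1 = 0 + 0 + 1 + 1 + 1 + 0 + 0 + 1 = 4 ≡ 0 (mod 2).
  s_2 = 1 + 1 + 1 + 1 + 1 + 0 + 0 + 1 = 6 ≡ 0 (mod 2).
  s_3 = 1 + 0 + 1 + 1 + 1 + 1 + 0 + 1 = 6 ≡ 0 (mod 2).
  s_4 = 1 + 0 + 1 + 1 + 0 + 1 + 0 + 1 = 5 ≡ 1 (mod 2).
s = (0, 0, 0, 1)^T — this equals column 1 of H (binary 0001), so error is at position 1.
Correct: flip bit 1 of r = 110111100111001 to get c = 010111100111001.


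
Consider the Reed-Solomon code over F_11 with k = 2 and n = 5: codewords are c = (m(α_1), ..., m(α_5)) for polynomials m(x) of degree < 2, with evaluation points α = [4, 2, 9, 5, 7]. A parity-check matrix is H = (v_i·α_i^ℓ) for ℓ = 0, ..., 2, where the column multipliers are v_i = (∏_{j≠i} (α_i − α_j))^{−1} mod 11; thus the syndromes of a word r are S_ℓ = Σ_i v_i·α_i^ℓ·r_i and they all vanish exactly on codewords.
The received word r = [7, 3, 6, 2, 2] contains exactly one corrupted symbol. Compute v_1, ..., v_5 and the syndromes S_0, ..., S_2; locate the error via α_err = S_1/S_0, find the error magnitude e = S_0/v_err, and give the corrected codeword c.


S = (2, 10, 6), error at position 4, error magnitude e = 4, c = [7, 3, 6, 9, 2].

Step 1: column multipliers v_i = (∏_{j≠i}(α_i − α_j))^{−1} mod 11.
  i = 1 (α = 4): (4−2)(4−9)(4−5)(4−7) = 2·(−5)·(−1)·(−3) = −30 ≡ 3, so v_1 = 3^{−1} = 4 (mod 11).
  i = 2 (α = 2): (2−4)(2−9)(2−5)(2−7) = (−2)·(−7)·(−3)·(−5) = 210 ≡ 1, so v_2 = 1^{−1} = 1 (mod 11).
  i = 3 (α = 9): (9−4)(9−2)(9−5)(9−7) = 5·7·4·2 = 280 ≡ 5, so v_3 = 5^{−1} = 9 (mod 11).
  i = 4 (α = 5): (5−4)(5−2)(5−9)(5−7) = 1·3·(−4)·(−2) = 24 ≡ 2, so v_4 = 2^{−1} = 6 (mod 11).
  i = 5 (α = 7): (7−4)(7−2)(7−9)(7−5) = 3·5·(−2)·2 = −60 ≡ 6, so v_5 = 6^{−1} = 2 (mod 11).
  v = [4, 1, 9, 6, 2].
Step 2: syndromes of r = [7, 3, 6, 2, 2] (all sums mod 11).
  S_0 = Σ v_i r_i = 4·7 + 1·3 + 9·6 + 6·2 + 2·2 = 101 ≡ 2.
  S_1 = Σ v_i α_i r_i = 4·4·7 + 1·2·3 + 9·9·6 + 6·5·2 + 2·7·2 = 692 ≡ 10.
  α_i^2 mod 11 = [5, 4, 4, 3, 5].
  S_2 = Σ v_i α_i^2 r_i = 4·5·7 + 1·4·3 + 9·4·6 + 6·3·2 + 2·5·2 = 424 ≡ 6.
  S = (2, 10, 6) ≠ 0, so r is not a codeword (an error is present).
Step 3: locate the error. For a single error e at position i, S_ℓ = v_i·e·α_i^ℓ, so α_err = S_1/S_0.
  S_0^{−1} = 2^{−1} = 6 (mod 11), so α_err = 10·6 = 60 ≡ 5 = α_4. Error position i = 4.
  Consistency check: S_2/S_1 = 6·10 = 60 ≡ 5 = α_err ✓ (single-error assumption holds).
Step 4: error magnitude e = S_0/v_4 = S_0·∏_{j≠4}(α_4 − α_j) = 2·2 = 4 ≡ 4 (mod 11).
Step 5: correct position 4: c_4 = r_4 − e = 2 − 4 ≡ 9 (mod 11). Hence c = [7, 3, 6, 9, 2].
  Check: interpolating c through the α_i gives m(x) = 10 + 2·x (degree < 2) with m(α_i) = c_i for every i, so c is indeed a codeword.


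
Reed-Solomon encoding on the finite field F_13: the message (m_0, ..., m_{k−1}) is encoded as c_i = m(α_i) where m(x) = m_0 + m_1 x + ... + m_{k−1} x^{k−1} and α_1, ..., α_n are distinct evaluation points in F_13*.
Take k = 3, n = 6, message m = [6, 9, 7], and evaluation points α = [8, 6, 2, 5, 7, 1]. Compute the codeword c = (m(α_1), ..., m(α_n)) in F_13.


c = [6, 0, 0, 5, 9, 9]

Message polynomial: m(x) = 6 + 9·x + 7·x^2 (mod 13).
For each evaluation point α_i, compute m(α_i) mod 13:
  α_1 = 8: Horner steps 7 → 0 → 6, so m(8) = 6.
  α_2 = 6: Horner steps 7 → 12 → 0, so m(6) = 0.
  α_3 = 2: Horner steps 7 → 10 → 0, so m(2) = 0.
  α_4 = 5: Horner steps 7 → 5 → 5, so m(5) = 5.
  α_5 = 7: Horner steps 7 → 6 → 9, so m(7) = 9.
  α_6 = 1: Horner steps 7 → 3 → 9, so m(1) = 9.
Codeword c = [6, 0, 0, 5, 9, 9] ∈ F_13^6.


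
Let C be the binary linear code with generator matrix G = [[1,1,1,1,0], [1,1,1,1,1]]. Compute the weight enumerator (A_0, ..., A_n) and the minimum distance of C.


Weight distribution: A_0 = 1, A_1 = 1, A_4 = 1, A_5 = 1. Minimum distance d = 1.

Enumerate all 2^2 = 4 messages m ∈ F_2^2.
For each, compute codeword c = mG in F_2^5, then tally its weight.
  m = 00 → c = 00000, weight = 0.
  m = 10 → c = 11110, weight = 4.
  m = 01 → c = 11111, weight = 5.
  m = 11 → c = 00001, weight = 1.
Tally weights:
  weight 0: 1 codewords.
  weight 1: 1 codewords.
  weight 4: 1 codewords.
  weight 5: 1 codewords.
Minimum distance d = smallest w > 0 with A_w > 0 = 1.
Sanity: Σ A_w = 4 = 2^2 = 4 ✓.


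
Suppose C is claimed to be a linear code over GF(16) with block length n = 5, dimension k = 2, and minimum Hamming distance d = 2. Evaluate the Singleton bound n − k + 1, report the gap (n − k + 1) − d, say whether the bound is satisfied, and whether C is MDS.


Singleton RHS = n − k + 1 = 4, slack = 2, bound satisfied, not MDS.

Singleton bound: d ≤ n − k + 1.
Here n = 5, k = 2, so n − k + 1 = 4.
Given d = 2, check d ≤ 4: YES.
Slack = (n − k + 1) − d = 2.
The code is NOT MDS (slack = 2 > 0).
Description: the claimed parameters are [5, 2, 2]_16; such a code would be non-MDS.


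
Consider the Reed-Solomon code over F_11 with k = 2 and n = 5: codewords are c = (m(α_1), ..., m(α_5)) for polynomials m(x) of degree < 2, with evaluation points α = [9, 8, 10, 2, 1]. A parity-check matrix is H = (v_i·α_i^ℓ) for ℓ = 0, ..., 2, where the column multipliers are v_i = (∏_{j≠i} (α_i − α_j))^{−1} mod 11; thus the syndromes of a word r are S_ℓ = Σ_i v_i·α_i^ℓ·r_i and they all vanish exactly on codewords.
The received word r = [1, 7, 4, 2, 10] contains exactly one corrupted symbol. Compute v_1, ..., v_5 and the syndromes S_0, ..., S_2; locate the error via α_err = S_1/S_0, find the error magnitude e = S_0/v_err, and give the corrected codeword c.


S = (6, 4, 10), error at position 2, error magnitude e = 9, c = [1, 9, 4, 2, 10].

Step 1: column multipliers v_i = (∏_{j≠i}(α_i − α_j))^{−1} mod 11.
  i = 1 (α = 9): (9−8)(9−10)(9−2)(9−1) = 1·(−1)·7·8 = −56 ≡ 10, so v_1 = 10^{−1} = 10 (mod 11).
  i = 2 (α = 8): (8−9)(8−10)(8−2)(8−1) = (−1)·(−2)·6·7 = 84 ≡ 7, so v_2 = 7^{−1} = 8 (mod 11).
  i = 3 (α = 10): (10−9)(10−8)(10−2)(10−1) = 1·2·8·9 = 144 ≡ 1, so v_3 = 1^{−1} = 1 (mod 11).
  i = 4 (α = 2): (2−9)(2−8)(2−10)(2−1) = (−7)·(−6)·(−8)·1 = −336 ≡ 5, so v_4 = 5^{−1} = 9 (mod 11).
  i = 5 (α = 1): (1−9)(1−8)(1−10)(1−2) = (−8)·(−7)·(−9)·(−1) = 504 ≡ 9, so v_5 = 9^{−1} = 5 (mod 11).
  v = [10, 8, 1, 9, 5].
Step 2: syndromes of r = [1, 7, 4, 2, 10] (all sums mod 11).
  S_0 = Σ v_i r_i = 10·1 + 8·7 + 1·4 + 9·2 + 5·10 = 138 ≡ 6.
  S_1 = Σ v_i α_i r_i = 10·9·1 + 8·8·7 + 1·10·4 + 9·2·2 + 5·1·10 = 664 ≡ 4.
  α_i^2 mod 11 = [4, 9, 1, 4, 1].
  S_2 = Σ v_i α_i^2 r_i = 10·4·1 + 8·9·7 + 1·1·4 + 9·4·2 + 5·1·10 = 670 ≡ 10.
  S = (6, 4, 10) ≠ 0, so r is not a codeword (an error is present).
Step 3: locate the error. For a single error e at position i, S_ℓ = v_i·e·α_i^ℓ, so α_err = S_1/S_0.
  S_0^{−1} = 6^{−1} = 2 (mod 11), so α_err = 4·2 = 8 ≡ 8 = α_2. Error position i = 2.
  Consistency check: S_2/S_1 = 10·3 = 30 ≡ 8 = α_err ✓ (single-error assumption holds).
Step 4: error magnitude e = S_0/v_2 = S_0·∏_{j≠2}(α_2 − α_j) = 6·7 = 42 ≡ 9 (mod 11).
Step 5: correct position 2: c_2 = r_2 − e = 7 − 9 ≡ 9 (mod 11). Hence c = [1, 9, 4, 2, 10].
  Check: interpolating c through the α_i gives m(x) = 7 + 3·x (degree < 2) with m(α_i) = c_i for every i, so c is indeed a codeword.


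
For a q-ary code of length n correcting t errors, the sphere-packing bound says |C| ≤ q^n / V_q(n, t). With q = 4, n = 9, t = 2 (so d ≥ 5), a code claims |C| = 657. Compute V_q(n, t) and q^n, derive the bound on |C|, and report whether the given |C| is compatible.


V_q(n, t) = 352, q^n = 262144, Hamming bound = 744, |C| = 657 ≤ bound (satisfied).

Step 1: Compute V_q(n, t) = Σ_{j=0}^2 C(n, j) (q−1)^j.
  j = 0: C(9,0)·(3)^0 = 1·1 = 1.
  j = 1: C(9,1)·(3)^1 = 9·3 = 27.
  j = 2: C(9,2)·(3)^2 = 36·9 = 324.
  V_q(n, t) = 1 + 27 + 324 = 352.
Step 2: q^n = 4^9 = 262144.
Step 3: Hamming bound ⌊q^n / V_q(n,t)⌋ = ⌊262144/352⌋ = 744.
Step 4: Compare |C| = 657 to 744: satisfied.
The claimed |C| lies below the Hamming bound.


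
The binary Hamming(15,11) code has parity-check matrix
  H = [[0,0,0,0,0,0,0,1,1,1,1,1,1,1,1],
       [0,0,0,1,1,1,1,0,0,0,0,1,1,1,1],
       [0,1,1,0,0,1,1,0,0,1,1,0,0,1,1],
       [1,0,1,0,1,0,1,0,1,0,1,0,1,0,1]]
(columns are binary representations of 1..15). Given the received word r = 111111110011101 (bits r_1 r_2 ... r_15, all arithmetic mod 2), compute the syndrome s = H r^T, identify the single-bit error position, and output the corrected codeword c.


s = (1, 1, 0, 1)^T, error position = 13, corrected codeword c = 111111110011001

Compute s = H r^T mod 2 one row at a time:
  s_1 = 1 + 0 + 0 + 1 + 1 + 1 + 0 + 1 = 5 ≡ 1 (mod 2).
  s_2 = 1 + 1 + 1 + 1 + 1 + 1 + 0 + 1 = 7 ≡ 1 (mod 2).
  s_3 = 1 + 1 + 1 + 1 + 0 + 1 + 0 + 1 = 6 ≡ 0 (mod 2).
  s_4 = 1 + 1 + 1 + 1 + 0 + 1 + 1 + 1 = 7 ≡ 1 (mod 2).
s = (1, 1, 0, 1)^T — this equals column 13 of H (binary 1101), so error is at position 13.
Correct: flip bit 13 of r = 111111110011101 to get c = 111111110011001.


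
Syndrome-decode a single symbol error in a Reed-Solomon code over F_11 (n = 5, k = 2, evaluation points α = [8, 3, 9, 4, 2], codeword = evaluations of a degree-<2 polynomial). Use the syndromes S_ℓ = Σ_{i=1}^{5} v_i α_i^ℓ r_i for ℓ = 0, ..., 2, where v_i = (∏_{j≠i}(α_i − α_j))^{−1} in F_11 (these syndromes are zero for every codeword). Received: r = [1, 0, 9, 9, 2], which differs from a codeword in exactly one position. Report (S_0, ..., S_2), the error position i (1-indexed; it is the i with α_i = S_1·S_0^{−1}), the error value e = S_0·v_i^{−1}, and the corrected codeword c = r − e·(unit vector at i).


S = (10, 2, 7), error at position 3, error magnitude e = 10, c = [1, 0, 10, 9, 2].

Step 1: column multipliers v_i = (∏_{j≠i}(α_i − α_j))^{−1} mod 11.
  i = 1 (α = 8): (8−3)(8−9)(8−4)(8−2) = 5·(−1)·4·6 = −120 ≡ 1, so v_1 = 1^{−1} = 1 (mod 11).
  i = 2 (α = 3): (3−8)(3−9)(3−4)(3−2) = (−5)·(−6)·(−1)·1 = −30 ≡ 3, so v_2 = 3^{−1} = 4 (mod 11).
  i = 3 (α = 9): (9−8)(9−3)(9−4)(9−2) = 1·6·5·7 = 210 ≡ 1, so v_3 = 1^{−1} = 1 (mod 11).
  i = 4 (α = 4): (4−8)(4−3)(4−9)(4−2) = (−4)·1·(−5)·2 = 40 ≡ 7, so v_4 = 7^{−1} = 8 (mod 11).
  i = 5 (α = 2): (2−8)(2−3)(2−9)(2−4) = (−6)·(−1)·(−7)·(−2) = 84 ≡ 7, so v_5 = 7^{−1} = 8 (mod 11).
  v = [1, 4, 1, 8, 8].
Step 2: syndromes of r = [1, 0, 9, 9, 2] (all sums mod 11).
  S_0 = Σ v_i r_i = 1·1 + 4·0 + 1·9 + 8·9 + 8·2 = 98 ≡ 10.
  S_1 = Σ v_i α_i r_i = 1·8·1 + 4·3·0 + 1·9·9 + 8·4·9 + 8·2·2 = 409 ≡ 2.
  α_i^2 mod 11 = [9, 9, 4, 5, 4].
  S_2 = Σ v_i α_i^2 r_i = 1·9·1 + 4·9·0 + 1·4·9 + 8·5·9 + 8·4·2 = 469 ≡ 7.
  S = (10, 2, 7) ≠ 0, so r is not a codeword (an error is present).
Step 3: locate the error. For a single error e at position i, S_ℓ = v_i·e·α_i^ℓ, so α_err = S_1/S_0.
  S_0^{−1} = 10^{−1} = 10 (mod 11), so α_err = 2·10 = 20 ≡ 9 = α_3. Error position i = 3.
  Consistency check: S_2/S_1 = 7·6 = 42 ≡ 9 = α_err ✓ (single-error assumption holds).
Step 4: error magnitude e = S_0/v_3 = S_0·∏_{j≠3}(α_3 − α_j) = 10·1 = 10 ≡ 10 (mod 11).
Step 5: correct position 3: c_3 = r_3 − e = 9 − 10 ≡ 10 (mod 11). Hence c = [1, 0, 10, 9, 2].
  Check: interpolating c through the α_i gives m(x) = 6 + 9·x (degree < 2) with m(α_i) = c_i for every i, so c is indeed a codeword.


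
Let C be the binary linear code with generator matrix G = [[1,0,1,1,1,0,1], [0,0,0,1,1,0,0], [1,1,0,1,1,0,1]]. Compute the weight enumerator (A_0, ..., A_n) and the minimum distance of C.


Weight distribution: A_0 = 1, A_2 = 2, A_3 = 2, A_4 = 1, A_5 = 2. Minimum distance d = 2.

Enumerate all 2^3 = 8 messages m ∈ F_2^3.
For each, compute codeword c = mG in F_2^7, then tally its weight.
  m = 000 → c = 0000000, weight = 0.
  m = 100 → c = 1011101, weight = 5.
  m = 010 → c = 0001100, weight = 2.
  m = 110 → c = 1010001, weight = 3.
  m = 001 → c = 1101101, weight = 5.
  m = 101 → c = 0110000, weight = 2.
  m = 011 → c = 1100001, weight = 3.
  m = 111 → c = 0111100, weight = 4.
Tally weights:
  weight 0: 1 codewords.
  weight 2: 2 codewords.
  weight 3: 2 codewords.
  weight 4: 1 codewords.
  weight 5: 2 codewords.
Minimum distance d = smallest w > 0 with A_w > 0 = 2.
Sanity: Σ A_w = 8 = 2^3 = 8 ✓.


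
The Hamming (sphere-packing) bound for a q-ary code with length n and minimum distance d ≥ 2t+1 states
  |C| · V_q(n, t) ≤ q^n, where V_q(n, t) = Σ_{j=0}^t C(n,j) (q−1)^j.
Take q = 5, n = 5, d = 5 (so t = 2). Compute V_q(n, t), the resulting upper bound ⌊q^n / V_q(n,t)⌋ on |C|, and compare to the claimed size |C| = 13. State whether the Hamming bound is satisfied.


V_q(n, t) = 181, q^n = 3125, Hamming bound = 17, |C| = 13 ≤ bound (satisfied).

Step 1: Compute V_q(n, t) = Σ_{j=0}^2 C(n, j) (q−1)^j.
  j = 0: C(5,0)·(4)^0 = 1·1 = 1.
  j = 1: C(5,1)·(4)^1 = 5·4 = 20.
  j = 2: C(5,2)·(4)^2 = 10·16 = 160.
  V_q(n, t) = 1 + 20 + 160 = 181.
Step 2: q^n = 5^5 = 3125.
Step 3: Hamming bound ⌊q^n / V_q(n,t)⌋ = ⌊3125/181⌋ = 17.
Step 4: Compare |C| = 13 to 17: satisfied.
The claimed |C| lies below the Hamming bound.


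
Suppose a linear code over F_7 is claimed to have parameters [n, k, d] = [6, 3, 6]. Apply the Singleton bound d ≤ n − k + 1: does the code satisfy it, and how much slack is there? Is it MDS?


Singleton RHS = n − k + 1 = 4, slack = -2, bound violated (no such code; not MDS).

Singleton bound: d ≤ n − k + 1.
Here n = 6, k = 3, so n − k + 1 = 4.
Given d = 6, check d ≤ 4: NO.
Slack = (n − k + 1) − d = -2.
The slack is negative: d = 6 exceeds n − k + 1 = 4 by 2, so the Singleton bound is violated and no linear [6, 3, 6]_7 code can exist. In particular it is not MDS (MDS requires d = n − k + 1 exactly).
Description: the claimed parameters are [6, 3, 6]_7; such a code would be impossible (violates the Singleton bound).


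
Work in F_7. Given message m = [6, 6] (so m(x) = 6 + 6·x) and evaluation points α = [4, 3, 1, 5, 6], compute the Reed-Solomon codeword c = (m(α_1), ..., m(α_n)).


c = [2, 3, 5, 1, 0]

Message polynomial: m(x) = 6 + 6·x (mod 7).
For each evaluation point α_i, compute m(α_i) mod 7:
  α_1 = 4: Horner steps 6 → 2, so m(4) = 2.
  α_2 = 3: Horner steps 6 → 3, so m(3) = 3.
  α_3 = 1: Horner steps 6 → 5, so m(1) = 5.
  α_4 = 5: Horner steps 6 → 1, so m(5) = 1.
  α_5 = 6: Horner steps 6 → 0, so m(6) = 0.
Codeword c = [2, 3, 5, 1, 0] ∈ F_7^5.


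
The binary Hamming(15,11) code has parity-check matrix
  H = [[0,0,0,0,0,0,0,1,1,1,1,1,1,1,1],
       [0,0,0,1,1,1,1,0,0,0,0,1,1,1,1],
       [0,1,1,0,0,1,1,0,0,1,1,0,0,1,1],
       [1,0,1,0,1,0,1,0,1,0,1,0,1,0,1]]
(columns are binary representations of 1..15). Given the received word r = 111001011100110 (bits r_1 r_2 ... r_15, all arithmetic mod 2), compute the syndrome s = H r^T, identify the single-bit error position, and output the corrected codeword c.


s = (1, 1, 1, 0)^T, error position = 14, corrected codeword c = 111001011100100

Compute s = H r^T mod 2 one row at a time:
  s_1 = 1 + 1 + 1 + 0 + 0 + 1 + 1 + 0 = 5 ≡ 1 (mod 2).
  s_2 = 0 + 0 + 1 + 0 + 0 + 1 + 1 + 0 = 3 ≡ 1 (mod 2).
  s_3 = 1 + 1 + 1 + 0 + 1 + 0 + 1 + 0 = 5 ≡ 1 (mod 2).
  s_4 = 1 + 1 + 0 + 0 + 1 + 0 + 1 + 0 = 4 ≡ 0 (mod 2).
s = (1, 1, 1, 0)^T — this equals column 14 of H (binary 1110), so error is at position 14.
Correct: flip bit 14 of r = 111001011100110 to get c = 111001011100100.


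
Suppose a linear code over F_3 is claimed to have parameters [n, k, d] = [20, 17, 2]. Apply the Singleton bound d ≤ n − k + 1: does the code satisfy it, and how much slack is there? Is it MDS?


Singleton RHS = n − k + 1 = 4, slack = 2, bound satisfied, not MDS.

Singleton bound: d ≤ n − k + 1.
Here n = 20, k = 17, so n − k + 1 = 4.
Given d = 2, check d ≤ 4: YES.
Slack = (n − k + 1) − d = 2.
The code is NOT MDS (slack = 2 > 0).
Description: the claimed parameters are [20, 17, 2]_3; such a code would be non-MDS.


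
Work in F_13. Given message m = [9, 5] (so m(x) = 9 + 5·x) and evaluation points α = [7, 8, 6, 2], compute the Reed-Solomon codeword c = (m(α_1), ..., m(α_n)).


c = [5, 10, 0, 6]

Message polynomial: m(x) = 9 + 5·x (mod 13).
For each evaluation point α_i, compute m(α_i) mod 13:
  α_1 = 7: Horner steps 5 → 5, so m(7) = 5.
  α_2 = 8: Horner steps 5 → 10, so m(8) = 10.
  α_3 = 6: Horner steps 5 → 0, so m(6) = 0.
  α_4 = 2: Horner steps 5 → 6, so m(2) = 6.
Codeword c = [5, 10, 0, 6] ∈ F_13^4.


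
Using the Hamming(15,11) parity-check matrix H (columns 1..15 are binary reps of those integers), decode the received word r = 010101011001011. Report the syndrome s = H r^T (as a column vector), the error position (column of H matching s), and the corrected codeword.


s = (1, 1, 0, 0)^T, error position = 12, corrected codeword c = 010101011000011

Compute s = H r^T mod 2 one row at a time:
  s_1 = 1 + 1 + 0 + 0 + 1 + 0 + 1 + 1 = 5 ≡ 1 (mod 2).
  s_2 = 1 + 0 + 1 + 0 + 1 + 0 + 1 + 1 = 5 ≡ 1 (mod 2).
  s_3 = 1 + 0 + 1 + 0 + 0 + 0 + 1 + 1 = 4 ≡ 0 (mod 2).
  s_4 = 0 + 0 + 0 + 0 + 1 + 0 + 0 + 1 = 2 ≡ 0 (mod 2).
s = (1, 1, 0, 0)^T — this equals column 12 of H (binary 1100), so error is at position 12.
Correct: flip bit 12 of r = 010101011001011 to get c = 010101011000011.


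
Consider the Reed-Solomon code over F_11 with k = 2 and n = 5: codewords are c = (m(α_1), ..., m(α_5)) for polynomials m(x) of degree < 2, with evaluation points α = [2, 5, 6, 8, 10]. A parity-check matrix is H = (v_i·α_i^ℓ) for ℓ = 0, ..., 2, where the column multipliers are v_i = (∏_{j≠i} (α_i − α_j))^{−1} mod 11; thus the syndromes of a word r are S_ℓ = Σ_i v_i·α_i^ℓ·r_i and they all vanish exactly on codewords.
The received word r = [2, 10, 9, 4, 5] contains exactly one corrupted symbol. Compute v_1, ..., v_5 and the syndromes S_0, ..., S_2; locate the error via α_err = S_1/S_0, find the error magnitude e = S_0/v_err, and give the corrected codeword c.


S = (6, 4, 10), error at position 4, error magnitude e = 8, c = [2, 10, 9, 7, 5].

Step 1: column multipliers v_i = (∏_{j≠i}(α_i − α_j))^{−1} mod 11.
  i = 1 (α = 2): (2−5)(2−6)(2−8)(2−10) = (−3)·(−4)·(−6)·(−8) = 576 ≡ 4, so v_1 = 4^{−1} = 3 (mod 11).
  i = 2 (α = 5): (5−2)(5−6)(5−8)(5−10) = 3·(−1)·(−3)·(−5) = −45 ≡ 10, so v_2 = 10^{−1} = 10 (mod 11).
  i = 3 (α = 6): (6−2)(6−5)(6−8)(6−10) = 4·1·(−2)·(−4) = 32 ≡ 10, so v_3 = 10^{−1} = 10 (mod 11).
  i = 4 (α = 8): (8−2)(8−5)(8−6)(8−10) = 6·3·2·(−2) = −72 ≡ 5, so v_4 = 5^{−1} = 9 (mod 11).
  i = 5 (α = 10): (10−2)(10−5)(10−6)(10−8) = 8·5·4·2 = 320 ≡ 1, so v_5 = 1^{−1} = 1 (mod 11).
  v = [3, 10, 10, 9, 1].
Step 2: syndromes of r = [2, 10, 9, 4, 5] (all sums mod 11).
  S_0 = Σ v_i r_i = 3·2 + 10·10 + 10·9 + 9·4 + 1·5 = 237 ≡ 6.
  S_1 = Σ v_i α_i r_i = 3·2·2 + 10·5·10 + 10·6·9 + 9·8·4 + 1·10·5 = 1390 ≡ 4.
  α_i^2 mod 11 = [4, 3, 3, 9, 1].
  S_2 = Σ v_i α_i^2 r_i = 3·4·2 + 10·3·10 + 10·3·9 + 9·9·4 + 1·1·5 = 923 ≡ 10.
  S = (6, 4, 10) ≠ 0, so r is not a codeword (an error is present).
Step 3: locate the error. For a single error e at position i, S_ℓ = v_i·e·α_i^ℓ, so α_err = S_1/S_0.
  S_0^{−1} = 6^{−1} = 2 (mod 11), so α_err = 4·2 = 8 ≡ 8 = α_4. Error position i = 4.
  Consistency check: S_2/S_1 = 10·3 = 30 ≡ 8 = α_err ✓ (single-error assumption holds).
Step 4: error magnitude e = S_0/v_4 = S_0·∏_{j≠4}(α_4 − α_j) = 6·5 = 30 ≡ 8 (mod 11).
Step 5: correct position 4: c_4 = r_4 − e = 4 − 8 ≡ 7 (mod 11). Hence c = [2, 10, 9, 7, 5].
  Check: interpolating c through the α_i gives m(x) = 4 + 10·x (degree < 2) with m(α_i) = c_i for every i, so c is indeed a codeword.


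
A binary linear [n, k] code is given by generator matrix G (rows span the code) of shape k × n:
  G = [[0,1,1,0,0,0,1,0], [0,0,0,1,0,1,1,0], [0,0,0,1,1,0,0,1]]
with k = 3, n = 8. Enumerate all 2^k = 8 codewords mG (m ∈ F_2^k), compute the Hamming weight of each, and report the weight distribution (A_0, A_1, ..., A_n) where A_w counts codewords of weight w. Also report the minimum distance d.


Weight distribution: A_0 = 1, A_3 = 3, A_4 = 2, A_5 = 1, A_6 = 1. Minimum distance d = 3.

Enumerate all 2^3 = 8 messages m ∈ F_2^3.
For each, compute codeword c = mG in F_2^8, then tally its weight.
  m = 000 → c = 00000000, weight = 0.
  m = 100 → c = 01100010, weight = 3.
  m = 010 → c = 00010110, weight = 3.
  m = 110 → c = 01110100, weight = 4.
  m = 001 → c = 00011001, weight = 3.
  m = 101 → c = 01111011, weight = 6.
  m = 011 → c = 00001111, weight = 4.
  m = 111 → c = 01101101, weight = 5.
Tally weights:
  weight 0: 1 codewords.
  weight 3: 3 codewords.
  weight 4: 2 codewords.
  weight 5: 1 codewords.
  weight 6: 1 codewords.
Minimum distance d = smallest w > 0 with A_w > 0 = 3.
Sanity: Σ A_w = 8 = 2^3 = 8 ✓.


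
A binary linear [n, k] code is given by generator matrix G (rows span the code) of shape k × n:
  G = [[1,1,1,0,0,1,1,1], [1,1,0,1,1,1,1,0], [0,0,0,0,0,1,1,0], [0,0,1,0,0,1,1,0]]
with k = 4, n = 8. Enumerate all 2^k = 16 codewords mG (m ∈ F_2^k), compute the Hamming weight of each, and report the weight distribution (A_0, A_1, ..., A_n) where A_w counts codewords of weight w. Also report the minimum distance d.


Weight distribution: A_0 = 1, A_1 = 1, A_2 = 1, A_3 = 3, A_4 = 3, A_5 = 3, A_6 = 3, A_7 = 1. Minimum distance d = 1.

Enumerate all 2^4 = 16 messages m ∈ F_2^4.
For each, compute codeword c = mG in F_2^8, then tally its weight.
  m = 0000 → c = 00000000, weight = 0.
  m = 1000 → c = 11100111, weight = 6.
  m = 0100 → c = 11011110, weight = 6.
  m = 1100 → c = 00111001, weight = 4.
  m = 0010 → c = 00000110, weight = 2.
  m = 1010 → c = 11100001, weight = 4.
  m = 0110 → c = 11011000, weight = 4.
  m = 1110 → c = 00111111, weight = 6.
  m = 0001 → c = 00100110, weight = 3.
  m = 1001 → c = 11000001, weight = 3.
  m = 0101 → c = 11111000, weight = 5.
  m = 1101 → c = 00011111, weight = 5.
  m = 0011 → c = 00100000, weight = 1.
  m = 1011 → c = 11000111, weight = 5.
  m = 0111 → c = 11111110, weight = 7.
  m = 1111 → c = 00011001, weight = 3.
Tally weights:
  weight 0: 1 codewords.
  weight 1: 1 codewords.
  weight 2: 1 codewords.
  weight 3: 3 codewords.
  weight 4: 3 codewords.
  weight 5: 3 codewords.
  weight 6: 3 codewords.
  weight 7: 1 codewords.
Minimum distance d = smallest w > 0 with A_w > 0 = 1.
Sanity: Σ A_w = 16 = 2^4 = 16 ✓.


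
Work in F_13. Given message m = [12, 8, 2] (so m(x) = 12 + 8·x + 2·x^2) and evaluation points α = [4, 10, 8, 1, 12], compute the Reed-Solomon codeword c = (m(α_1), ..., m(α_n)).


c = [11, 6, 9, 9, 6]

Message polynomial: m(x) = 12 + 8·x + 2·x^2 (mod 13).
For each evaluation point α_i, compute m(α_i) mod 13:
  α_1 = 4: Horner steps 2 → 3 → 11, so m(4) = 11.
  α_2 = 10: Horner steps 2 → 2 → 6, so m(10) = 6.
  α_3 = 8: Horner steps 2 → 11 → 9, so m(8) = 9.
  α_4 = 1: Horner steps 2 → 10 → 9, so m(1) = 9.
  α_5 = 12: Horner steps 2 → 6 → 6, so m(12) = 6.
Codeword c = [11, 6, 9, 9, 6] ∈ F_13^5.


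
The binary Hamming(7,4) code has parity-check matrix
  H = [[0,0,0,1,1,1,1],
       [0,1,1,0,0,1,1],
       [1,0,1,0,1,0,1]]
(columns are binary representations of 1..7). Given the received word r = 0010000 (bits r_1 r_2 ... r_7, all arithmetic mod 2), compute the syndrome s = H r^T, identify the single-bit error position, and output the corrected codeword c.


s = (0, 1, 1)^T, error position = 3, corrected codeword c = 0000000

Compute s = H r^T mod 2 one row at a time:
  s_1 = 0 + 0 + 0 + 0 = 0 ≡ 0 (mod 2).
  s_2 = 0 + 1 + 0 + 0 = 1 ≡ 1 (mod 2).
  s_3 = 0 + 1 + 0 + 0 = 1 ≡ 1 (mod 2).
s = (0, 1, 1)^T — this equals column 3 of H (binary 011), so error is at position 3.
Correct: flip bit 3 of r = 0010000 to get c = 0000000.


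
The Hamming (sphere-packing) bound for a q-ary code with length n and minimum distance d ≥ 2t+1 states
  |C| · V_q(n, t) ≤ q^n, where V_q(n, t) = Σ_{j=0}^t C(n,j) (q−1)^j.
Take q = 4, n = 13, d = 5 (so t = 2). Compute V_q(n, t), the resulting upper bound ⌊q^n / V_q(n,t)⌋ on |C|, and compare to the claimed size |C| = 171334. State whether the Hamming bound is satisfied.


V_q(n, t) = 742, q^n = 67108864, Hamming bound = 90443, |C| = 171334 > bound (violated).

Step 1: Compute V_q(n, t) = Σ_{j=0}^2 C(n, j) (q−1)^j.
  j = 0: C(13,0)·(3)^0 = 1·1 = 1.
  j = 1: C(13,1)·(3)^1 = 13·3 = 39.
  j = 2: C(13,2)·(3)^2 = 78·9 = 702.
  V_q(n, t) = 1 + 39 + 702 = 742.
Step 2: q^n = 4^13 = 67108864.
Step 3: Hamming bound ⌊q^n / V_q(n,t)⌋ = ⌊67108864/742⌋ = 90443.
Step 4: Compare |C| = 171334 to 90443: violated.
The claimed |C| lies above the Hamming bound, so no 4-ary code of length 13 with d ≥ 5 can have 171334 codewords.


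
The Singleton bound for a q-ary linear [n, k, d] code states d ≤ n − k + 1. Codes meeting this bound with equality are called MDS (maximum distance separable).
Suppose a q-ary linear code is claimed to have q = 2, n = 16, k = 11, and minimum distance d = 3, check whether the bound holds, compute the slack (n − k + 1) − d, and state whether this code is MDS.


Singleton RHS = n − k + 1 = 6, slack = 3, bound satisfied, not MDS.

Singleton bound: d ≤ n − k + 1.
Here n = 16, k = 11, so n − k + 1 = 6.
Given d = 3, check d ≤ 6: YES.
Slack = (n − k + 1) − d = 3.
The code is NOT MDS (slack = 3 > 0).
Description: the claimed parameters are [16, 11, 3]_2; such a code would be non-MDS.


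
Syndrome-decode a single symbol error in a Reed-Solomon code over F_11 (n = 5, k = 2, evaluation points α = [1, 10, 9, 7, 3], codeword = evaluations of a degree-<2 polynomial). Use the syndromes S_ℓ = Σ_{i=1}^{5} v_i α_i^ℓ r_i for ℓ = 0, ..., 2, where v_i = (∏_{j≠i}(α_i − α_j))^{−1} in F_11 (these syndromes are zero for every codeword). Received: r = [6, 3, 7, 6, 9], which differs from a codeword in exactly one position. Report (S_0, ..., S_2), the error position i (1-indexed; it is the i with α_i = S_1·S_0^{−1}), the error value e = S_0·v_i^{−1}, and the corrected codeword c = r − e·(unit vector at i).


S = (2, 3, 10), error at position 4, error magnitude e = 2, c = [6, 3, 7, 4, 9].

Step 1: column multipliers v_i = (∏_{j≠i}(α_i − α_j))^{−1} mod 11.
  i = 1 (α = 1): (1−10)(1−9)(1−7)(1−3) = (−9)·(−8)·(−6)·(−2) = 864 ≡ 6, so v_1 = 6^{−1} = 2 (mod 11).
  i = 2 (α = 10): (10−1)(10−9)(10−7)(10−3) = 9·1·3·7 = 189 ≡ 2, so v_2 = 2^{−1} = 6 (mod 11).
  i = 3 (α = 9): (9−1)(9−10)(9−7)(9−3) = 8·(−1)·2·6 = −96 ≡ 3, so v_3 = 3^{−1} = 4 (mod 11).
  i = 4 (α = 7): (7−1)(7−10)(7−9)(7−3) = 6·(−3)·(−2)·4 = 144 ≡ 1, so v_4 = 1^{−1} = 1 (mod 11).
  i = 5 (α = 3): (3−1)(3−10)(3−9)(3−7) = 2·(−7)·(−6)·(−4) = −336 ≡ 5, so v_5 = 5^{−1} = 9 (mod 11).
  v = [2, 6, 4, 1, 9].
Step 2: syndromes of r = [6, 3, 7, 6, 9] (all sums mod 11).
  S_0 = Σ v_i r_i = 2·6 + 6·3 + 4·7 + 1·6 + 9·9 = 145 ≡ 2.
  S_1 = Σ v_i α_i r_i = 2·1·6 + 6·10·3 + 4·9·7 + 1·7·6 + 9·3·9 = 729 ≡ 3.
  α_i^2 mod 11 = [1, 1, 4, 5, 9].
  S_2 = Σ v_i α_i^2 r_i = 2·1·6 + 6·1·3 + 4·4·7 + 1·5·6 + 9·9·9 = 901 ≡ 10.
  S = (2, 3, 10) ≠ 0, so r is not a codeword (an error is present).
Step 3: locate the error. For a single error e at position i, S_ℓ = v_i·e·α_i^ℓ, so α_err = S_1/S_0.
  S_0^{−1} = 2^{−1} = 6 (mod 11), so α_err = 3·6 = 18 ≡ 7 = α_4. Error position i = 4.
  Consistency check: S_2/S_1 = 10·4 = 40 ≡ 7 = α_err ✓ (single-error assumption holds).
Step 4: error magnitude e = S_0/v_4 = S_0·∏_{j≠4}(α_4 − α_j) = 2·1 = 2 ≡ 2 (mod 11).
Step 5: correct position 4: c_4 = r_4 − e = 6 − 2 ≡ 4 (mod 11). Hence c = [6, 3, 7, 4, 9].
  Check: interpolating c through the α_i gives m(x) = 10 + 7·x (degree < 2) with m(α_i) = c_i for every i, so c is indeed a codeword.


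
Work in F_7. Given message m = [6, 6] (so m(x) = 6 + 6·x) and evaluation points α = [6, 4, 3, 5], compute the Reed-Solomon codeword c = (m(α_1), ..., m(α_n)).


c = [0, 2, 3, 1]

Message polynomial: m(x) = 6 + 6·x (mod 7).
For each evaluation point α_i, compute m(α_i) mod 7:
  α_1 = 6: Horner steps 6 → 0, so m(6) = 0.
  α_2 = 4: Horner steps 6 → 2, so m(4) = 2.
  α_3 = 3: Horner steps 6 → 3, so m(3) = 3.
  α_4 = 5: Horner steps 6 → 1, so m(5) = 1.
Codeword c = [0, 2, 3, 1] ∈ F_7^4.


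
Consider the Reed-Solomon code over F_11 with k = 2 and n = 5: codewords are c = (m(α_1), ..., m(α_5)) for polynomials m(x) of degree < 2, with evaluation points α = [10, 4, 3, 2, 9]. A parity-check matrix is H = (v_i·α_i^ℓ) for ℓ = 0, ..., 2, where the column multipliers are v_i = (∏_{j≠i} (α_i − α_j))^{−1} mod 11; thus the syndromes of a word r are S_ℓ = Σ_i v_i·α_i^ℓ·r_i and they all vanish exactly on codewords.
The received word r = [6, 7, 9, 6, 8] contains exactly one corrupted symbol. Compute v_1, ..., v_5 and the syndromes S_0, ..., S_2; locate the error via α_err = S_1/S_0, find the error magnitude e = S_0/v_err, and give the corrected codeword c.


S = (3, 6, 1), error at position 4, error magnitude e = 6, c = [6, 7, 9, 0, 8].

Step 1: column multipliers v_i = (∏_{j≠i}(α_i − α_j))^{−1} mod 11.
  i = 1 (α = 10): (10−4)(10−3)(10−2)(10−9) = 6·7·8·1 = 336 ≡ 6, so v_1 = 6^{−1} = 2 (mod 11).
  i = 2 (α = 4): (4−10)(4−3)(4−2)(4−9) = (−6)·1·2·(−5) = 60 ≡ 5, so v_2 = 5^{−1} = 9 (mod 11).
  i = 3 (α = 3): (3−10)(3−4)(3−2)(3−9) = (−7)·(−1)·1·(−6) = −42 ≡ 2, so v_3 = 2^{−1} = 6 (mod 11).
  i = 4 (α = 2): (2−10)(2−4)(2−3)(2−9) = (−8)·(−2)·(−1)·(−7) = 112 ≡ 2, so v_4 = 2^{−1} = 6 (mod 11).
  i = 5 (α = 9): (9−10)(9−4)(9−3)(9−2) = (−1)·5·6·7 = −210 ≡ 10, so v_5 = 10^{−1} = 10 (mod 11).
  v = [2, 9, 6, 6, 10].
Step 2: syndromes of r = [6, 7, 9, 6, 8] (all sums mod 11).
  S_0 = Σ v_i r_i = 2·6 + 9·7 + 6·9 + 6·6 + 10·8 = 245 ≡ 3.
  S_1 = Σ v_i α_i r_i = 2·10·6 + 9·4·7 + 6·3·9 + 6·2·6 + 10·9·8 = 1326 ≡ 6.
  α_i^2 mod 11 = [1, 5, 9, 4, 4].
  S_2 = Σ v_i α_i^2 r_i = 2·1·6 + 9·5·7 + 6·9·9 + 6·4·6 + 10·4·8 = 1277 ≡ 1.
  S = (3, 6, 1) ≠ 0, so r is not a codeword (an error is present).
Step 3: locate the error. For a single error e at position i, S_ℓ = v_i·e·α_i^ℓ, so α_err = S_1/S_0.
  S_0^{−1} = 3^{−1} = 4 (mod 11), so α_err = 6·4 = 24 ≡ 2 = α_4. Error position i = 4.
  Consistency check: S_2/S_1 = 1·2 = 2 ≡ 2 = α_err ✓ (single-error assumption holds).
Step 4: error magnitude e = S_0/v_4 = S_0·∏_{j≠4}(α_4 − α_j) = 3·2 = 6 ≡ 6 (mod 11).
Step 5: correct position 4: c_4 = r_4 − e = 6 − 6 ≡ 0 (mod 11). Hence c = [6, 7, 9, 0, 8].
  Check: interpolating c through the α_i gives m(x) = 4 + 9·x (degree < 2) with m(α_i) = c_i for every i, so c is indeed a codeword.


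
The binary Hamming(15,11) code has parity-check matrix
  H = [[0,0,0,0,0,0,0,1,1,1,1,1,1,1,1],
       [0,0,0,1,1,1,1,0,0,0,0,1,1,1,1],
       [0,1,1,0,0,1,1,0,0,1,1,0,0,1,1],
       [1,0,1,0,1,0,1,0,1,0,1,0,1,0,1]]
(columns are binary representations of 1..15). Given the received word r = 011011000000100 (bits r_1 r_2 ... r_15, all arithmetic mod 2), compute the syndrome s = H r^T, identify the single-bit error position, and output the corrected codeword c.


s = (1, 1, 1, 1)^T, error position = 15, corrected codeword c = 011011000000101

Compute s = H r^T mod 2 one row at a time:
  s_1 = 0 + 0 + 0 + 0 + 0 + 1 + 0 + 0 = 1 ≡ 1 (mod 2).
  s_2 = 0 + 1 + 1 + 0 + 0 + 1 + 0 + 0 = 3 ≡ 1 (mod 2).
  s_3 = 1 + 1 + 1 + 0 + 0 + 0 + 0 + 0 = 3 ≡ 1 (mod 2).
  s_4 = 0 + 1 + 1 + 0 + 0 + 0 + 1 + 0 = 3 ≡ 1 (mod 2).
s = (1, 1, 1, 1)^T — this equals column 15 of H (binary 1111), so error is at position 15.
Correct: flip bit 15 of r = 011011000000100 to get c = 011011000000101.


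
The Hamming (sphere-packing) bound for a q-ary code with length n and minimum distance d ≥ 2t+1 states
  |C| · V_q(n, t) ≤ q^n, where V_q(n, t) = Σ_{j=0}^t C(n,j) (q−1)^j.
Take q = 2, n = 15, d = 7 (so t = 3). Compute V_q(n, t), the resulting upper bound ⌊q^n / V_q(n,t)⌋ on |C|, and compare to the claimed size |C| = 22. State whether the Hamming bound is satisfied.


V_q(n, t) = 576, q^n = 32768, Hamming bound = 56, |C| = 22 ≤ bound (satisfied).

Step 1: Compute V_q(n, t) = Σ_{j=0}^3 C(n, j) (q−1)^j.
  j = 0: C(15,0)·(1)^0 = 1·1 = 1.
  j = 1: C(15,1)·(1)^1 = 15·1 = 15.
  j = 2: C(15,2)·(1)^2 = 105·1 = 105.
  j = 3: C(15,3)·(1)^3 = 455·1 = 455.
  V_q(n, t) = 1 + 15 + 105 + 455 = 576.
Step 2: q^n = 2^15 = 32768.
Step 3: Hamming bound ⌊q^n / V_q(n,t)⌋ = ⌊32768/576⌋ = 56.
Step 4: Compare |C| = 22 to 56: satisfied.
The claimed |C| lies below the Hamming bound.


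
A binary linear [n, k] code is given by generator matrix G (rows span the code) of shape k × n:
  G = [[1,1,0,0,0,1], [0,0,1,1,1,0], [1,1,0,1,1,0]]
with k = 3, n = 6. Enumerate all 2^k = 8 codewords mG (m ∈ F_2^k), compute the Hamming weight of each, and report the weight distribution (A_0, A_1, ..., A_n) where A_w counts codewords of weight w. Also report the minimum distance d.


Weight distribution: A_0 = 1, A_2 = 1, A_3 = 4, A_4 = 1, A_6 = 1. Minimum distance d = 2.

Enumerate all 2^3 = 8 messages m ∈ F_2^3.
For each, compute codeword c = mG in F_2^6, then tally its weight.
  m = 000 → c = 000000, weight = 0.
  m = 100 → c = 110001, weight = 3.
  m = 010 → c = 001110, weight = 3.
  m = 110 → c = 111111, weight = 6.
  m = 001 → c = 110110, weight = 4.
  m = 101 → c = 000111, weight = 3.
  m = 011 → c = 111000, weight = 3.
  m = 111 → c = 001001, weight = 2.
Tally weights:
  weight 0: 1 codewords.
  weight 2: 1 codewords.
  weight 3: 4 codewords.
  weight 4: 1 codewords.
  weight 6: 1 codewords.
Minimum distance d = smallest w > 0 with A_w > 0 = 2.
Sanity: Σ A_w = 8 = 2^3 = 8 ✓.


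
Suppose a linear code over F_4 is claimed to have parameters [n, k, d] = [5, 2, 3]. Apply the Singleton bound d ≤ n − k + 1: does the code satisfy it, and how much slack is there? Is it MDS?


Singleton RHS = n − k + 1 = 4, slack = 1, bound satisfied, not MDS.

Singleton bound: d ≤ n − k + 1.
Here n = 5, k = 2, so n − k + 1 = 4.
Given d = 3, check d ≤ 4: YES.
Slack = (n − k + 1) − d = 1.
The code is NOT MDS (slack = 1 > 0).
Description: the claimed parameters are [5, 2, 3]_4; such a code would be non-MDS.


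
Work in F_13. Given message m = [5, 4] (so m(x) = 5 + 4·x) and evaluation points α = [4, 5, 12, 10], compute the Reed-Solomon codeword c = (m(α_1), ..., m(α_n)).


c = [8, 12, 1, 6]

Message polynomial: m(x) = 5 + 4·x (mod 13).
For each evaluation point α_i, compute m(α_i) mod 13:
  α_1 = 4: Horner steps 4 → 8, so m(4) = 8.
  α_2 = 5: Horner steps 4 → 12, so m(5) = 12.
  α_3 = 12: Horner steps 4 → 1, so m(12) = 1.
  α_4 = 10: Horner steps 4 → 6, so m(10) = 6.
Codeword c = [8, 12, 1, 6] ∈ F_13^4.


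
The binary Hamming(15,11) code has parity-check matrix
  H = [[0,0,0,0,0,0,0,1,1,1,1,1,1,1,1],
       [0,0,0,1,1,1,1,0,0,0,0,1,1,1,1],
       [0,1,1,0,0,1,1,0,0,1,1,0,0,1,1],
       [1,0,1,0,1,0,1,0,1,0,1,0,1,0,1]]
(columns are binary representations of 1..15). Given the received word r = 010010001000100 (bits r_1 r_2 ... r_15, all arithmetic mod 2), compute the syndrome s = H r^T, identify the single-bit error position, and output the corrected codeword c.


s = (0, 0, 1, 1)^T, error position = 3, corrected codeword c = 011010001000100

Compute s = H r^T mod 2 one row at a time:
  s_1 = 0 + 1 + 0 + 0 + 0 + 1 + 0 + 0 = 2 ≡ 0 (mod 2).
  s_2 = 0 + 1 + 0 + 0 + 0 + 1 + 0 + 0 = 2 ≡ 0 (mod 2).
  s_3 = 1 + 0 + 0 + 0 + 0 + 0 + 0 + 0 = 1 ≡ 1 (mod 2).
  s_4 = 0 + 0 + 1 + 0 + 1 + 0 + 1 + 0 = 3 ≡ 1 (mod 2).
s = (0, 0, 1, 1)^T — this equals column 3 of H (binary 0011), so error is at position 3.
Correct: flip bit 3 of r = 010010001000100 to get c = 011010001000100.


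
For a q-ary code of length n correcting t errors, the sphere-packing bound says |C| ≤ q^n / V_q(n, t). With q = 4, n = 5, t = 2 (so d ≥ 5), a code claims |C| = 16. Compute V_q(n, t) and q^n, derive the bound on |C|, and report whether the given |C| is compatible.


V_q(n, t) = 106, q^n = 1024, Hamming bound = 9, |C| = 16 > bound (violated).

Step 1: Compute V_q(n, t) = Σ_{j=0}^2 C(n, j) (q−1)^j.
  j = 0: C(5,0)·(3)^0 = 1·1 = 1.
  j = 1: C(5,1)·(3)^1 = 5·3 = 15.
  j = 2: C(5,2)·(3)^2 = 10·9 = 90.
  V_q(n, t) = 1 + 15 + 90 = 106.
Step 2: q^n = 4^5 = 1024.
Step 3: Hamming bound ⌊q^n / V_q(n,t)⌋ = ⌊1024/106⌋ = 9.
Step 4: Compare |C| = 16 to 9: violated.
The claimed |C| lies above the Hamming bound, so no 4-ary code of length 5 with d ≥ 5 can have 16 codewords.


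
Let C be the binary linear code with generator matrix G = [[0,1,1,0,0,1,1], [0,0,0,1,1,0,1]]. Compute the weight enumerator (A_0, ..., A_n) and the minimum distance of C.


Weight distribution: A_0 = 1, A_3 = 1, A_4 = 1, A_5 = 1. Minimum distance d = 3.

Enumerate all 2^2 = 4 messages m ∈ F_2^2.
For each, compute codeword c = mG in F_2^7, then tally its weight.
  m = 00 → c = 0000000, weight = 0.
  m = 10 → c = 0110011, weight = 4.
  m = 01 → c = 0001101, weight = 3.
  m = 11 → c = 0111110, weight = 5.
Tally weights:
  weight 0: 1 codewords.
  weight 3: 1 codewords.
  weight 4: 1 codewords.
  weight 5: 1 codewords.
Minimum distance d = smallest w > 0 with A_w > 0 = 3.
Sanity: Σ A_w = 4 = 2^2 = 4 ✓.
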